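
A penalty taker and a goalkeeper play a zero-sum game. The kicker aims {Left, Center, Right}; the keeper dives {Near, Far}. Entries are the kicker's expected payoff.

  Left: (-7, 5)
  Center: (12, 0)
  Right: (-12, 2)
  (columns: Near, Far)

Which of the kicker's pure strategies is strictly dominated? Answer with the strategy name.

Right

Left gives a strictly higher payoff than Right against every column: -7 > -12, 5 > 2.
So Right is strictly dominated and the kicker never plays it.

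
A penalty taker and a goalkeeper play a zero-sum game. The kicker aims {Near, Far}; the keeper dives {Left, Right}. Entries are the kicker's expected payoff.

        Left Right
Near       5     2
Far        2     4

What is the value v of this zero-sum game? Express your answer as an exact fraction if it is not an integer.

Row minima: Near → 2, Far → 2; maximin = 2.
Column maxima: Left → 5, Right → 4; minimax = 4.
2 ≠ 4, so there is no saddle point; optimal play is mixed.
Let the kicker play Near with probability p. Expected payoff against Left: 5p + 2(1−p) = 3p + 2; against Right: 2p + 4(1−p) = −2p + 4.
Setting these equal: 3p + 2 = −2p + 4 ⇒ 5p = 2 ⇒ p = 2/5, and the value is (3)·(2/5) + 2 = 16/5.
For the keeper: with q = P(Left), equating Near's and Far's payoffs gives 3q + 2 = −2q + 4 ⇒ q = 2/5.

16/5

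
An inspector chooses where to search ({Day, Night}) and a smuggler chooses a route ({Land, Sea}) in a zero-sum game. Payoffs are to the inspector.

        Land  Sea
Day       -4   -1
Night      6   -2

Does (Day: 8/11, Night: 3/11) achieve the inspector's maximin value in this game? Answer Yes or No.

Against Land this mix gives (8/11)·(-4) + (3/11)·6 = -14/11.
Against Sea this mix gives (8/11)·(-1) + (3/11)·(-2) = -14/11.
All of the smuggler's active replies (Land, Sea) yield -14/11, and no column does worse for the inspector. The mix makes the smuggler indifferent and guarantees -14/11, so it is optimal.

Yes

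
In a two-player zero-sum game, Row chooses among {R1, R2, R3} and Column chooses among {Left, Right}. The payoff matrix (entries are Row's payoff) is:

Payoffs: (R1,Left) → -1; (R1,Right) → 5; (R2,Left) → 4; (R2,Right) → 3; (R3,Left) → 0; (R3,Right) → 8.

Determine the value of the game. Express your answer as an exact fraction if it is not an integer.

Row minima: R1 → -1, R2 → 3, R3 → 0; maximin = 3.
Column maxima: Left → 4, Right → 8; minimax = 4.
3 ≠ 4, so there is no saddle point; optimal play is mixed.
R1 is strictly dominated by R3, so Row never plays it.
On the remaining 2×2 (R2, R3 vs Left, Right):
Let Row play R2 with probability p. Expected payoff against Left: 4p + 0(1−p) = 4p; against Right: 3p + 8(1−p) = −5p + 8.
Setting these equal: 4p = −5p + 8 ⇒ 9p = 8 ⇒ p = 8/9, and the value is (4)·(8/9) = 32/9.
For Column: with q = P(Left), equating R2's and R3's payoffs gives q + 3 = −8q + 8 ⇒ q = 5/9.

32/9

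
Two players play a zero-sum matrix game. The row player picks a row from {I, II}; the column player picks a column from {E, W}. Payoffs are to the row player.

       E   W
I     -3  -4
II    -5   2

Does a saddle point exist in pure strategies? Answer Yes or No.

No

Row minima: I → -4, II → -5; maximin = -4.
Column maxima: E → -3, W → 2; minimax = -3.
-4 ≠ -3, so no pure-strategy equilibrium exists.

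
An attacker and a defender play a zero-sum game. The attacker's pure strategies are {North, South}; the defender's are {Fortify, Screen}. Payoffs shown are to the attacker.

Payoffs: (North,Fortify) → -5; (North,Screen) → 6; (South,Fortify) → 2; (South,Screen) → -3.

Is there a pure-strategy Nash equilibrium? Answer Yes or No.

No

Row minima: North → -5, South → -3; maximin = -3.
Column maxima: Fortify → 2, Screen → 6; minimax = 2.
-3 ≠ 2, so no pure-strategy equilibrium exists.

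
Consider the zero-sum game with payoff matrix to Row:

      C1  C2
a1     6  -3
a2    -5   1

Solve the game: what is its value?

Row minima: a1 → -3, a2 → -5; maximin = -3.
Column maxima: C1 → 6, C2 → 1; minimax = 1.
-3 ≠ 1, so there is no saddle point; optimal play is mixed.
Let Row play a1 with probability p. Expected payoff against C1: 6p + (-5)(1−p) = 11p − 5; against C2: (-3)p + 1(1−p) = −4p + 1.
Setting these equal: 11p − 5 = −4p + 1 ⇒ 15p = 6 ⇒ p = 2/5, and the value is (11)·(2/5) − 5 = -3/5.
For Column: with q = P(C1), equating a1's and a2's payoffs gives 9q − 3 = −6q + 1 ⇒ q = 4/15.

-3/5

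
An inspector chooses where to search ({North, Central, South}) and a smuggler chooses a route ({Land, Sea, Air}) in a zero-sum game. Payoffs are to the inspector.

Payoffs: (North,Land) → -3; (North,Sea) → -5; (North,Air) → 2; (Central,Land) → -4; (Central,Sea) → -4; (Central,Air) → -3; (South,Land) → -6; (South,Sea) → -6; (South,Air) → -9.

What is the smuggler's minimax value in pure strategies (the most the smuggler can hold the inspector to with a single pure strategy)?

-4

Column maxima: Land → -3, Sea → -4, Air → 2.
The smallest of these is -4.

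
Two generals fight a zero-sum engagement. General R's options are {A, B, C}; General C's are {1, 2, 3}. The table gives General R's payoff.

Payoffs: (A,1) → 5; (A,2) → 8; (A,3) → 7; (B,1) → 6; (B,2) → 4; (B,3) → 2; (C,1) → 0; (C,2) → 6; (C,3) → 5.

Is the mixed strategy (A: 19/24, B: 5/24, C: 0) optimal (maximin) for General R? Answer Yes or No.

Against 1 this mix gives (19/24)·5 + (5/24)·6 = 125/24.
Against 2 this mix gives (19/24)·8 + (5/24)·4 = 43/6.
Against 3 this mix gives (19/24)·7 + (5/24)·2 = 143/24.
General C will play 1, holding General R to 125/24. Shifting weight toward the row that does better against 1 would raise this floor (the equalizing mix achieves 16/3 against both 1 and 3), so the proposed strategy is not optimal.

No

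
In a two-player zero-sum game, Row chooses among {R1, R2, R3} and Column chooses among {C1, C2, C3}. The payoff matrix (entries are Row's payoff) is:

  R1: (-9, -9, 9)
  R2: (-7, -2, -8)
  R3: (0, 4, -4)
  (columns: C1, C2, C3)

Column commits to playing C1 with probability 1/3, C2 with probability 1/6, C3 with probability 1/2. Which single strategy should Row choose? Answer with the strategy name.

R1

Expected payoff of R1: (1/3)·(-9) + (1/6)·(-9) + (1/2)·9 = 0.
Expected payoff of R2: (1/3)·(-7) + (1/6)·(-2) + (1/2)·(-8) = -20/3.
Expected payoff of R3: (1/3)·0 + (1/6)·4 + (1/2)·(-4) = -4/3.
The largest is 0, so Row's best response is R1.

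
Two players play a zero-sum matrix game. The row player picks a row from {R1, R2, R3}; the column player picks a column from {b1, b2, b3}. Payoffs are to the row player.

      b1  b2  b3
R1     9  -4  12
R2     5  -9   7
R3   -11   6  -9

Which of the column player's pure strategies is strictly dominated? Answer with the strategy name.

b3

b1 holds the row player's payoff strictly below b3 in every row: 9 < 12, 5 < 7, -11 < -9.
So b3 is strictly dominated for the column player.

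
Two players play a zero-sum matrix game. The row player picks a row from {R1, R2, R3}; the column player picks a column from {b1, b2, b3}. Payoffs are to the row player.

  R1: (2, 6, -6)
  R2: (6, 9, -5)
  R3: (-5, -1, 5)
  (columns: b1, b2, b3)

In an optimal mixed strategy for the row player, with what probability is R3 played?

Row minima: R1 → -6, R2 → -5, R3 → -5; maximin = -5.
Column maxima: b1 → 6, b2 → 9, b3 → 5; minimax = 5.
-5 ≠ 5, so there is no saddle point; optimal play is mixed.
R1 is strictly dominated by R2, so the row player never plays it.
b2 is strictly dominated by b1 (it gives the row player strictly more in every row), so the column player never plays it.
On the remaining 2×2 (R2, R3 vs b1, b3):
Let the row player play R2 with probability p. Expected payoff against b1: 6p + (-5)(1−p) = 11p − 5; against b3: (-5)p + 5(1−p) = −10p + 5.
Setting these equal: 11p − 5 = −10p + 5 ⇒ 21p = 10 ⇒ p = 10/21, and the value is (11)·(10/21) − 5 = 5/21.
For the column player: with q = P(b1), equating R2's and R3's payoffs gives 11q − 5 = −10q + 5 ⇒ q = 10/21.

11/21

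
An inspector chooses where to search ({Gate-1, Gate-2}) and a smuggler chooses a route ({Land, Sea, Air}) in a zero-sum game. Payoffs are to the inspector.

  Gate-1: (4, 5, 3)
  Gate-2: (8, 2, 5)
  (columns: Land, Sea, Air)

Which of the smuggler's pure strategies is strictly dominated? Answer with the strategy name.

Air holds the inspector's payoff strictly below Land in every row: 3 < 4, 5 < 8.
So Land is strictly dominated for the smuggler.

Land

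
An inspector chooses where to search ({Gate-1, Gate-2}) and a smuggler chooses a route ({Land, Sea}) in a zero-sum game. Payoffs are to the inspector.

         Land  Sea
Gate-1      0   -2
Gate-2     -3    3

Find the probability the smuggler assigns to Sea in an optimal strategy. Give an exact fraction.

Row minima: Gate-1 → -2, Gate-2 → -3; maximin = -2.
Column maxima: Land → 0, Sea → 3; minimax = 0.
-2 ≠ 0, so there is no saddle point; optimal play is mixed.
Let the inspector play Gate-1 with probability p. Expected payoff against Land: 0p + (-3)(1−p) = 3p − 3; against Sea: (-2)p + 3(1−p) = −5p + 3.
Setting these equal: 3p − 3 = −5p + 3 ⇒ 8p = 6 ⇒ p = 3/4, and the value is (3)·(3/4) − 3 = -3/4.
For the smuggler: with q = P(Land), equating Gate-1's and Gate-2's payoffs gives 2q − 2 = −6q + 3 ⇒ q = 5/8.

3/8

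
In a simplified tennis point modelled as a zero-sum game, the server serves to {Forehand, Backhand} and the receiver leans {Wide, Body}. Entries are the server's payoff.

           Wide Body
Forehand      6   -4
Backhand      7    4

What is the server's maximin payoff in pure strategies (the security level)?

Row minima: Forehand → -4, Backhand → 4.
The best of these is 4.

4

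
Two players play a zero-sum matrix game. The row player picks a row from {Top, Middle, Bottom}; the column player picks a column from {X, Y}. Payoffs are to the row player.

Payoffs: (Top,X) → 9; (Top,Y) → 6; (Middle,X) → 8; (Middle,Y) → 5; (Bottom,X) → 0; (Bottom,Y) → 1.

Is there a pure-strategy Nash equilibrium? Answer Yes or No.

Yes

Row minima: Top → 6, Middle → 5, Bottom → 0; maximin = 6.
Column maxima: X → 9, Y → 6; minimax = 6.
maximin = minimax = 6, so a saddle point exists.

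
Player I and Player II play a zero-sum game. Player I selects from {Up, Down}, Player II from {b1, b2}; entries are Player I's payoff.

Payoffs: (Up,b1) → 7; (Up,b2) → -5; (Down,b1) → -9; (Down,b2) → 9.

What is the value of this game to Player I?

3/5

Row minima: Up → -5, Down → -9; maximin = -5.
Column maxima: b1 → 7, b2 → 9; minimax = 7.
-5 ≠ 7, so there is no saddle point; optimal play is mixed.
Let Player I play Up with probability p. Expected payoff against b1: 7p + (-9)(1−p) = 16p − 9; against b2: (-5)p + 9(1−p) = −14p + 9.
Setting these equal: 16p − 9 = −14p + 9 ⇒ 30p = 18 ⇒ p = 3/5, and the value is (16)·(3/5) − 9 = 3/5.
For Player II: with q = P(b1), equating Up's and Down's payoffs gives 12q − 5 = −18q + 9 ⇒ q = 7/15.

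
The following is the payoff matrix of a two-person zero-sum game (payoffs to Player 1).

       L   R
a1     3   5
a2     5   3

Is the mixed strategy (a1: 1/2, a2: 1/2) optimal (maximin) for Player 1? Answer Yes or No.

Against L this mix gives (1/2)·3 + (1/2)·5 = 4.
Against R this mix gives (1/2)·5 + (1/2)·3 = 4.
All of Player 2's active replies (L, R) yield 4, and no column does worse for Player 1. The mix makes Player 2 indifferent and guarantees 4, so it is optimal.

Yes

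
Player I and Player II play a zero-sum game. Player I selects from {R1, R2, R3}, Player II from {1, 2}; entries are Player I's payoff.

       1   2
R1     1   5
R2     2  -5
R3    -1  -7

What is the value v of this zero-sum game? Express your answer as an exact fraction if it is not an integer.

15/11

Row minima: R1 → 1, R2 → -5, R3 → -7; maximin = 1.
Column maxima: 1 → 2, 2 → 5; minimax = 2.
1 ≠ 2, so there is no saddle point; optimal play is mixed.
R3 is strictly dominated by R1, so Player I never plays it.
On the remaining 2×2 (R1, R2 vs 1, 2):
Let Player I play R1 with probability p. Expected payoff against 1: 1p + 2(1−p) = −p + 2; against 2: 5p + (-5)(1−p) = 10p − 5.
Setting these equal: −p + 2 = 10p − 5 ⇒ −11p = -7 ⇒ p = 7/11, and the value is (-1)·(7/11) + 2 = 15/11.
For Player II: with q = P(1), equating R1's and R2's payoffs gives −4q + 5 = 7q − 5 ⇒ q = 10/11.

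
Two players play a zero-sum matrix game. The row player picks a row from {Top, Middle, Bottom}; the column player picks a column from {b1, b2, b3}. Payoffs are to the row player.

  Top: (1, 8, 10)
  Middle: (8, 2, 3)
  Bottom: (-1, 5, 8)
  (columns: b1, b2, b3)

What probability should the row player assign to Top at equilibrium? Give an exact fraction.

6/13

Row minima: Top → 1, Middle → 2, Bottom → -1; maximin = 2.
Column maxima: b1 → 8, b2 → 8, b3 → 10; minimax = 8.
2 ≠ 8, so there is no saddle point; optimal play is mixed.
Bottom is strictly dominated by Top, so the row player never plays it.
b3 is strictly dominated by b2 (it gives the row player strictly more in every row), so the column player never plays it.
On the remaining 2×2 (Top, Middle vs b1, b2):
Let the row player play Top with probability p. Expected payoff against b1: 1p + 8(1−p) = −7p + 8; against b2: 8p + 2(1−p) = 6p + 2.
Setting these equal: −7p + 8 = 6p + 2 ⇒ −13p = -6 ⇒ p = 6/13, and the value is (-7)·(6/13) + 8 = 62/13.
For the column player: with q = P(b1), equating Top's and Middle's payoffs gives −7q + 8 = 6q + 2 ⇒ q = 6/13.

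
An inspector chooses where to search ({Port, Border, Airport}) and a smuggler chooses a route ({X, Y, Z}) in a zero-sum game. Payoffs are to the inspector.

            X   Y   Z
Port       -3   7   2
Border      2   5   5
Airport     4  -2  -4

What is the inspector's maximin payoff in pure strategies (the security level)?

2

Row minima: Port → -3, Border → 2, Airport → -4.
The best of these is 2.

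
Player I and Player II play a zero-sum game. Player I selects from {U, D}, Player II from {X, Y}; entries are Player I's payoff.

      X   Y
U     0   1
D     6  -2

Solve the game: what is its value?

Row minima: U → 0, D → -2; maximin = 0.
Column maxima: X → 6, Y → 1; minimax = 1.
0 ≠ 1, so there is no saddle point; optimal play is mixed.
Let Player I play U with probability p. Expected payoff against X: 0p + 6(1−p) = −6p + 6; against Y: 1p + (-2)(1−p) = 3p − 2.
Setting these equal: −6p + 6 = 3p − 2 ⇒ −9p = -8 ⇒ p = 8/9, and the value is (-6)·(8/9) + 6 = 2/3.
For Player II: with q = P(X), equating U's and D's payoffs gives −q + 1 = 8q − 2 ⇒ q = 1/3.

2/3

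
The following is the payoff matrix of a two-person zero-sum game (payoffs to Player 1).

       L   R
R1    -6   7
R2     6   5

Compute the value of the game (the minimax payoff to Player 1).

36/7

Row minima: R1 → -6, R2 → 5; maximin = 5.
Column maxima: L → 6, R → 7; minimax = 6.
5 ≠ 6, so there is no saddle point; optimal play is mixed.
Let Player 1 play R1 with probability p. Expected payoff against L: (-6)p + 6(1−p) = −12p + 6; against R: 7p + 5(1−p) = 2p + 5.
Setting these equal: −12p + 6 = 2p + 5 ⇒ −14p = -1 ⇒ p = 1/14, and the value is (-12)·(1/14) + 6 = 36/7.
For Player 2: with q = P(L), equating R1's and R2's payoffs gives −13q + 7 = q + 5 ⇒ q = 1/7.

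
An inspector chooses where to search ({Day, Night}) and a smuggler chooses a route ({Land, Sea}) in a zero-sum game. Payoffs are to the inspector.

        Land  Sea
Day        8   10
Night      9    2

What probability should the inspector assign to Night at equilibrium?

2/9

Row minima: Day → 8, Night → 2; maximin = 8.
Column maxima: Land → 9, Sea → 10; minimax = 9.
8 ≠ 9, so there is no saddle point; optimal play is mixed.
Let the inspector play Day with probability p. Expected payoff against Land: 8p + 9(1−p) = −p + 9; against Sea: 10p + 2(1−p) = 8p + 2.
Setting these equal: −p + 9 = 8p + 2 ⇒ −9p = -7 ⇒ p = 7/9, and the value is (-1)·(7/9) + 9 = 74/9.
For the smuggler: with q = P(Land), equating Day's and Night's payoffs gives −2q + 10 = 7q + 2 ⇒ q = 8/9.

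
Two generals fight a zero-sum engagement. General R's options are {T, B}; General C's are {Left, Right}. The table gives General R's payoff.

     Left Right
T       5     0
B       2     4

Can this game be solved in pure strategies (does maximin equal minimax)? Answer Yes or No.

Row minima: T → 0, B → 2; maximin = 2.
Column maxima: Left → 5, Right → 4; minimax = 4.
2 ≠ 4, so no pure-strategy equilibrium exists.

No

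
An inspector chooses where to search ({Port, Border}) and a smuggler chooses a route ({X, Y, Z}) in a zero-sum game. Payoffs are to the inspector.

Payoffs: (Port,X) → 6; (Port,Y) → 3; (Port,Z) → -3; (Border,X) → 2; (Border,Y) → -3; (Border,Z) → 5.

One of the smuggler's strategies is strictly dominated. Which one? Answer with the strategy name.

Y holds the inspector's payoff strictly below X in every row: 3 < 6, -3 < 2.
So X is strictly dominated for the smuggler.

X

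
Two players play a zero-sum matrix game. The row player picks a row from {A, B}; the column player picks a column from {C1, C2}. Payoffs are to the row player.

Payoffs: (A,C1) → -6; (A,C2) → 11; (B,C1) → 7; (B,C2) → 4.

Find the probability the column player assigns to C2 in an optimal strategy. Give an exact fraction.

13/20

Row minima: A → -6, B → 4; maximin = 4.
Column maxima: C1 → 7, C2 → 11; minimax = 7.
4 ≠ 7, so there is no saddle point; optimal play is mixed.
Let the row player play A with probability p. Expected payoff against C1: (-6)p + 7(1−p) = −13p + 7; against C2: 11p + 4(1−p) = 7p + 4.
Setting these equal: −13p + 7 = 7p + 4 ⇒ −20p = -3 ⇒ p = 3/20, and the value is (-13)·(3/20) + 7 = 101/20.
For the column player: with q = P(C1), equating A's and B's payoffs gives −17q + 11 = 3q + 4 ⇒ q = 7/20.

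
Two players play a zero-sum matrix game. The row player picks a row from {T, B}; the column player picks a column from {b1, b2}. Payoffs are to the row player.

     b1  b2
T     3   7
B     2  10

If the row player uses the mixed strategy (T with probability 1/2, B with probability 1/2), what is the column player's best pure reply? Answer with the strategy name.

b1

If the column player plays b1, the row player's expected payoff is (1/2)·3 + (1/2)·2 = 5/2.
If the column player plays b2, the row player's expected payoff is (1/2)·7 + (1/2)·10 = 17/2.
The column player minimizes the row player's payoff; the smallest is 5/2, so the best response is b1.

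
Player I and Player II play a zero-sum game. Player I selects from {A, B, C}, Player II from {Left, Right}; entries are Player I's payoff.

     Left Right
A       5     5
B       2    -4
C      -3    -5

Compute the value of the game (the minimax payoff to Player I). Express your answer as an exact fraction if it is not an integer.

Row minima: A → 5, B → -4, C → -5; maximin = 5.
Column maxima: Left → 5, Right → 5; minimax = 5.
Since maximin = minimax = 5, there is a saddle point and the value is 5.

5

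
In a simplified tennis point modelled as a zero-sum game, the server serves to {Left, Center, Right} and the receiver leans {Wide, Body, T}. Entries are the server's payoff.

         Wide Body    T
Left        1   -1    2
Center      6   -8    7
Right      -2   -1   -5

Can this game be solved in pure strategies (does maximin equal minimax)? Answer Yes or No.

Yes

Row minima: Left → -1, Center → -8, Right → -5; maximin = -1.
Column maxima: Wide → 6, Body → -1, T → 7; minimax = -1.
maximin = minimax = -1, so a saddle point exists.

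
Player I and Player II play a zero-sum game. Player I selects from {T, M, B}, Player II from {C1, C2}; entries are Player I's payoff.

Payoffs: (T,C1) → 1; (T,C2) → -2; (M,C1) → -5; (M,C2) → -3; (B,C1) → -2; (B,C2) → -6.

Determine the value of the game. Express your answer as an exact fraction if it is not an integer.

Row minima: T → -2, M → -5, B → -6; maximin = -2.
Column maxima: C1 → 1, C2 → -2; minimax = -2.
Since maximin = minimax = -2, there is a saddle point and the value is -2.

-2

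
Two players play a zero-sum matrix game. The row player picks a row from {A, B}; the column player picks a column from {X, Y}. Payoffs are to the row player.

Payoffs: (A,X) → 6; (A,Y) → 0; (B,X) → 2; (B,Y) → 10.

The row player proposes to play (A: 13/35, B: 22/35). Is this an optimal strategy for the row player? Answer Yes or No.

Against X this mix gives (13/35)·6 + (22/35)·2 = 122/35.
Against Y this mix gives (13/35)·0 + (22/35)·10 = 44/7.
The column player will play X, holding the row player to 122/35. Shifting weight toward the row that does better against X would raise this floor (the equalizing mix achieves 30/7 against both X and Y), so the proposed strategy is not optimal.

No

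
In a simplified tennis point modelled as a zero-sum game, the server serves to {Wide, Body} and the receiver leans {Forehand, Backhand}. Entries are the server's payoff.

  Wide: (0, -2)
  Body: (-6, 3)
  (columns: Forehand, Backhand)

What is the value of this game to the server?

Row minima: Wide → -2, Body → -6; maximin = -2.
Column maxima: Forehand → 0, Backhand → 3; minimax = 0.
-2 ≠ 0, so there is no saddle point; optimal play is mixed.
Let the server play Wide with probability p. Expected payoff against Forehand: 0p + (-6)(1−p) = 6p − 6; against Backhand: (-2)p + 3(1−p) = −5p + 3.
Setting these equal: 6p − 6 = −5p + 3 ⇒ 11p = 9 ⇒ p = 9/11, and the value is (6)·(9/11) − 6 = -12/11.
For the receiver: with q = P(Forehand), equating Wide's and Body's payoffs gives 2q − 2 = −9q + 3 ⇒ q = 5/11.

-12/11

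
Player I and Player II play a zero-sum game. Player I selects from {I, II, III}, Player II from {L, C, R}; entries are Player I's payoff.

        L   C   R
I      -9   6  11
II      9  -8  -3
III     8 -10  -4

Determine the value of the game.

Row minima: I → -9, II → -8, III → -10; maximin = -8.
Column maxima: L → 9, C → 6, R → 11; minimax = 6.
-8 ≠ 6, so there is no saddle point; optimal play is mixed.
III is strictly dominated by II, so Player I never plays it.
R is strictly dominated by C (it gives Player I strictly more in every row), so Player II never plays it.
On the remaining 2×2 (I, II vs L, C):
Let Player I play I with probability p. Expected payoff against L: (-9)p + 9(1−p) = −18p + 9; against C: 6p + (-8)(1−p) = 14p − 8.
Setting these equal: −18p + 9 = 14p − 8 ⇒ −32p = -17 ⇒ p = 17/32, and the value is (-18)·(17/32) + 9 = -9/16.
For Player II: with q = P(L), equating I's and II's payoffs gives −15q + 6 = 17q − 8 ⇒ q = 7/16.

-9/16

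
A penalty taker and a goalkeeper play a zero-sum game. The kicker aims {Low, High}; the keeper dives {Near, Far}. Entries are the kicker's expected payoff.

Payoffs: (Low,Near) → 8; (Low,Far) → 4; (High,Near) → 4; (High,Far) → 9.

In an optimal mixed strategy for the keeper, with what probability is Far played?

Row minima: Low → 4, High → 4; maximin = 4.
Column maxima: Near → 8, Far → 9; minimax = 8.
4 ≠ 8, so there is no saddle point; optimal play is mixed.
Let the kicker play Low with probability p. Expected payoff against Near: 8p + 4(1−p) = 4p + 4; against Far: 4p + 9(1−p) = −5p + 9.
Setting these equal: 4p + 4 = −5p + 9 ⇒ 9p = 5 ⇒ p = 5/9, and the value is (4)·(5/9) + 4 = 56/9.
For the keeper: with q = P(Near), equating Low's and High's payoffs gives 4q + 4 = −5q + 9 ⇒ q = 5/9.

4/9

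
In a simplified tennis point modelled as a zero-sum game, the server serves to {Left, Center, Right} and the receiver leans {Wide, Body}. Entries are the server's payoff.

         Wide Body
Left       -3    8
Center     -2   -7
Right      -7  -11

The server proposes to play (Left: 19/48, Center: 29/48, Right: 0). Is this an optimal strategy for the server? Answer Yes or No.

Against Wide this mix gives (19/48)·(-3) + (29/48)·(-2) = -115/48.
Against Body this mix gives (19/48)·8 + (29/48)·(-7) = -17/16.
The receiver will play Wide, holding the server to -115/48. Shifting weight toward the row that does better against Wide would raise this floor (the equalizing mix achieves -37/16 against both Wide and Body), so the proposed strategy is not optimal.

No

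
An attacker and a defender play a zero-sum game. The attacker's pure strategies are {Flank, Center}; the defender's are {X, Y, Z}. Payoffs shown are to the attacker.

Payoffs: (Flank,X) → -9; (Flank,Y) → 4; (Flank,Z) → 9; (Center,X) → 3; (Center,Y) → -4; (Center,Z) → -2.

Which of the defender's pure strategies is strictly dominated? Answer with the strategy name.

Z

Y holds the attacker's payoff strictly below Z in every row: 4 < 9, -4 < -2.
So Z is strictly dominated for the defender.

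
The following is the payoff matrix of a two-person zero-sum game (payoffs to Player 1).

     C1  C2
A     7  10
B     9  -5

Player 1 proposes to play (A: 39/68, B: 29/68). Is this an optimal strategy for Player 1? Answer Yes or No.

Against C1 this mix gives (39/68)·7 + (29/68)·9 = 267/34.
Against C2 this mix gives (39/68)·10 + (29/68)·(-5) = 245/68.
Player 2 will play C2, holding Player 1 to 245/68. Shifting weight toward the row that does better against C2 would raise this floor (the equalizing mix achieves 125/17 against both C2 and C1), so the proposed strategy is not optimal.

No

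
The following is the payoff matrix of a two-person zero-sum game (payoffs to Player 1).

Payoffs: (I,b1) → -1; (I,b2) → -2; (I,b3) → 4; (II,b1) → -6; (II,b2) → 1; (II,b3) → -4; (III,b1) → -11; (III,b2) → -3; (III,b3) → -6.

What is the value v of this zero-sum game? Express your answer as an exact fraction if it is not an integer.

Row minima: I → -2, II → -6, III → -11; maximin = -2.
Column maxima: b1 → -1, b2 → 1, b3 → 4; minimax = -1.
-2 ≠ -1, so there is no saddle point; optimal play is mixed.
III is strictly dominated by I, so Player 1 never plays it.
b3 is strictly dominated by b1 (it gives Player 1 strictly more in every row), so Player 2 never plays it.
On the remaining 2×2 (I, II vs b1, b2):
Let Player 1 play I with probability p. Expected payoff against b1: (-1)p + (-6)(1−p) = 5p − 6; against b2: (-2)p + 1(1−p) = −3p + 1.
Setting these equal: 5p − 6 = −3p + 1 ⇒ 8p = 7 ⇒ p = 7/8, and the value is (5)·(7/8) − 6 = -13/8.
For Player 2: with q = P(b1), equating I's and II's payoffs gives q − 2 = −7q + 1 ⇒ q = 3/8.

-13/8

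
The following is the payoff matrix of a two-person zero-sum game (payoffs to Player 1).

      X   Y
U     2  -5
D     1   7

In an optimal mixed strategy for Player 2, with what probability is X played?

Row minima: U → -5, D → 1; maximin = 1.
Column maxima: X → 2, Y → 7; minimax = 2.
1 ≠ 2, so there is no saddle point; optimal play is mixed.
Let Player 1 play U with probability p. Expected payoff against X: 2p + 1(1−p) = p + 1; against Y: (-5)p + 7(1−p) = −12p + 7.
Setting these equal: p + 1 = −12p + 7 ⇒ 13p = 6 ⇒ p = 6/13, and the value is (1)·(6/13) + 1 = 19/13.
For Player 2: with q = P(X), equating U's and D's payoffs gives 7q − 5 = −6q + 7 ⇒ q = 12/13.

12/13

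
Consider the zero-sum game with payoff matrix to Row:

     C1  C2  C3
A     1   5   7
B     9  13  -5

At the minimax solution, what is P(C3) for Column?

Row minima: A → 1, B → -5; maximin = 1.
Column maxima: C1 → 9, C2 → 13, C3 → 7; minimax = 7.
1 ≠ 7, so there is no saddle point; optimal play is mixed.
C2 is strictly dominated by C1 (it gives Row strictly more in every row), so Column never plays it.
On the remaining 2×2 (A, B vs C1, C3):
Let Row play A with probability p. Expected payoff against C1: 1p + 9(1−p) = −8p + 9; against C3: 7p + (-5)(1−p) = 12p − 5.
Setting these equal: −8p + 9 = 12p − 5 ⇒ −20p = -14 ⇒ p = 7/10, and the value is (-8)·(7/10) + 9 = 17/5.
For Column: with q = P(C1), equating A's and B's payoffs gives −6q + 7 = 14q − 5 ⇒ q = 3/5.

2/5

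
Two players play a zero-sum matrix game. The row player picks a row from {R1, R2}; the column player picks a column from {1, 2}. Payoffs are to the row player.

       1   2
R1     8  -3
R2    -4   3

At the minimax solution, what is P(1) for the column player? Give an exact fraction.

Row minima: R1 → -3, R2 → -4; maximin = -3.
Column maxima: 1 → 8, 2 → 3; minimax = 3.
-3 ≠ 3, so there is no saddle point; optimal play is mixed.
Let the row player play R1 with probability p. Expected payoff against 1: 8p + (-4)(1−p) = 12p − 4; against 2: (-3)p + 3(1−p) = −6p + 3.
Setting these equal: 12p − 4 = −6p + 3 ⇒ 18p = 7 ⇒ p = 7/18, and the value is (12)·(7/18) − 4 = 2/3.
For the column player: with q = P(1), equating R1's and R2's payoffs gives 11q − 3 = −7q + 3 ⇒ q = 1/3.

1/3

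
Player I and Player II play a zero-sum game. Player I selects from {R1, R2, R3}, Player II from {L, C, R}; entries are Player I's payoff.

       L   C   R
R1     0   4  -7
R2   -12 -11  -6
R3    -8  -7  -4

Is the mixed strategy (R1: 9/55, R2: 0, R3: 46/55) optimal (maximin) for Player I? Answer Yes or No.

No

Against L this mix gives (9/55)·0 + (46/55)·(-8) = -368/55.
Against C this mix gives (9/55)·4 + (46/55)·(-7) = -26/5.
Against R this mix gives (9/55)·(-7) + (46/55)·(-4) = -247/55.
Player II will play L, holding Player I to -368/55. Shifting weight toward the row that does better against L would raise this floor (the equalizing mix achieves -56/11 against both L and R), so the proposed strategy is not optimal.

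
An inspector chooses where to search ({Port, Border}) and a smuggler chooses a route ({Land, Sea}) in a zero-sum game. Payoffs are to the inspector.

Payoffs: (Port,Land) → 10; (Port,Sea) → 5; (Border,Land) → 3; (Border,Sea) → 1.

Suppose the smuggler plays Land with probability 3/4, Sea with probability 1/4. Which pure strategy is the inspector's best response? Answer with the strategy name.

Port

Expected payoff of Port: (3/4)·10 + (1/4)·5 = 35/4.
Expected payoff of Border: (3/4)·3 + (1/4)·1 = 5/2.
The largest is 35/4, so the inspector's best response is Port.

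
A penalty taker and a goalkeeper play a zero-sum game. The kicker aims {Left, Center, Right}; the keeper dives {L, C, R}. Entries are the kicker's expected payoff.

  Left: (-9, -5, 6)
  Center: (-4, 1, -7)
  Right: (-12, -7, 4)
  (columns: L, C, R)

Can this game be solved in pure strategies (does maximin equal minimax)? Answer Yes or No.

No

Row minima: Left → -9, Center → -7, Right → -12; maximin = -7.
Column maxima: L → -4, C → 1, R → 6; minimax = -4.
-7 ≠ -4, so no pure-strategy equilibrium exists.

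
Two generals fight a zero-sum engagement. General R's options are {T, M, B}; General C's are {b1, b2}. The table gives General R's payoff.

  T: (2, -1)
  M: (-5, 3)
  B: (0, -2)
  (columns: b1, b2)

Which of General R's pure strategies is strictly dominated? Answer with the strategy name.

B

T gives a strictly higher payoff than B against every column: 2 > 0, -1 > -2.
So B is strictly dominated and General R never plays it.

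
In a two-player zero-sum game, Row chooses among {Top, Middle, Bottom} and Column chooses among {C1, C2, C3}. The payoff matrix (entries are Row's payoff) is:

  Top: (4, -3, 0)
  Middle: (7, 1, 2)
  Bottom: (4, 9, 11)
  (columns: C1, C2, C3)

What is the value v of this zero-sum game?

59/11

Row minima: Top → -3, Middle → 1, Bottom → 4; maximin = 4.
Column maxima: C1 → 7, C2 → 9, C3 → 11; minimax = 7.
4 ≠ 7, so there is no saddle point; optimal play is mixed.
Top is strictly dominated by Middle, so Row never plays it.
C3 is strictly dominated by C2 (it gives Row strictly more in every row), so Column never plays it.
On the remaining 2×2 (Middle, Bottom vs C1, C2):
Let Row play Middle with probability p. Expected payoff against C1: 7p + 4(1−p) = 3p + 4; against C2: 1p + 9(1−p) = −8p + 9.
Setting these equal: 3p + 4 = −8p + 9 ⇒ 11p = 5 ⇒ p = 5/11, and the value is (3)·(5/11) + 4 = 59/11.
For Column: with q = P(C1), equating Middle's and Bottom's payoffs gives 6q + 1 = −5q + 9 ⇒ q = 8/11.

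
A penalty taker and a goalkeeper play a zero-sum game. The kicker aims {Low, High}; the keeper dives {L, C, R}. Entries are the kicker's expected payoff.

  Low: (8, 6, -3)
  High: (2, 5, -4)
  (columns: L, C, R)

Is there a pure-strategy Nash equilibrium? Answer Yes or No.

Row minima: Low → -3, High → -4; maximin = -3.
Column maxima: L → 8, C → 6, R → -3; minimax = -3.
maximin = minimax = -3, so a saddle point exists.

Yes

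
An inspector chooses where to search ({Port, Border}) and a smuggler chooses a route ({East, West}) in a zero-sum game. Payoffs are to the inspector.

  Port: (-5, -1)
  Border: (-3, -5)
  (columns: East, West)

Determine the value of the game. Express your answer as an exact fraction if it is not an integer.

Row minima: Port → -5, Border → -5; maximin = -5.
Column maxima: East → -3, West → -1; minimax = -3.
-5 ≠ -3, so there is no saddle point; optimal play is mixed.
Let the inspector play Port with probability p. Expected payoff against East: (-5)p + (-3)(1−p) = −2p − 3; against West: (-1)p + (-5)(1−p) = 4p − 5.
Setting these equal: −2p − 3 = 4p − 5 ⇒ −6p = -2 ⇒ p = 1/3, and the value is (-2)·(1/3) − 3 = -11/3.
For the smuggler: with q = P(East), equating Port's and Border's payoffs gives −4q − 1 = 2q − 5 ⇒ q = 2/3.

-11/3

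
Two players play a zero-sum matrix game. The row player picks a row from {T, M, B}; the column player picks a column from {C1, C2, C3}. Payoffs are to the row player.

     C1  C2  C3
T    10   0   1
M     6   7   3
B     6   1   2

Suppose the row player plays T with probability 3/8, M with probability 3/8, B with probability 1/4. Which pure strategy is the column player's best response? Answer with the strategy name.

C3

If the column player plays C1, the row player's expected payoff is (3/8)·10 + (3/8)·6 + (1/4)·6 = 15/2.
If the column player plays C2, the row player's expected payoff is (3/8)·0 + (3/8)·7 + (1/4)·1 = 23/8.
If the column player plays C3, the row player's expected payoff is (3/8)·1 + (3/8)·3 + (1/4)·2 = 2.
The column player minimizes the row player's payoff; the smallest is 2, so the best response is C3.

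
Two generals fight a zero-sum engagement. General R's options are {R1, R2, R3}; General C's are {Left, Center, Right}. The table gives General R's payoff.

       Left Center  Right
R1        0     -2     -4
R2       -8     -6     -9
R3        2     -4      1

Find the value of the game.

-18/7

Row minima: R1 → -4, R2 → -9, R3 → -4; maximin = -4.
Column maxima: Left → 2, Center → -2, Right → 1; minimax = -2.
-4 ≠ -2, so there is no saddle point; optimal play is mixed.
R2 is strictly dominated by R1, so General R never plays it.
With R2 eliminated, Left is strictly dominated by Center (it gives General R strictly more in every remaining row), so General C never plays it.
On the remaining 2×2 (R1, R3 vs Center, Right):
Let General R play R1 with probability p. Expected payoff against Center: (-2)p + (-4)(1−p) = 2p − 4; against Right: (-4)p + 1(1−p) = −5p + 1.
Setting these equal: 2p − 4 = −5p + 1 ⇒ 7p = 5 ⇒ p = 5/7, and the value is (2)·(5/7) − 4 = -18/7.
For General C: with q = P(Center), equating R1's and R3's payoffs gives 2q − 4 = −5q + 1 ⇒ q = 5/7.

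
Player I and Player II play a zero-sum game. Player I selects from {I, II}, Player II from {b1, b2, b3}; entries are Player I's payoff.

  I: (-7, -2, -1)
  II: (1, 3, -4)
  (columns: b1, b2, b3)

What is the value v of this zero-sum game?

Row minima: I → -7, II → -4; maximin = -4.
Column maxima: b1 → 1, b2 → 3, b3 → -1; minimax = -1.
-4 ≠ -1, so there is no saddle point; optimal play is mixed.
b2 is strictly dominated by b1 (it gives Player I strictly more in every row), so Player II never plays it.
On the remaining 2×2 (I, II vs b1, b3):
Let Player I play I with probability p. Expected payoff against b1: (-7)p + 1(1−p) = −8p + 1; against b3: (-1)p + (-4)(1−p) = 3p − 4.
Setting these equal: −8p + 1 = 3p − 4 ⇒ −11p = -5 ⇒ p = 5/11, and the value is (-8)·(5/11) + 1 = -29/11.
For Player II: with q = P(b1), equating I's and II's payoffs gives −6q − 1 = 5q − 4 ⇒ q = 3/11.

-29/11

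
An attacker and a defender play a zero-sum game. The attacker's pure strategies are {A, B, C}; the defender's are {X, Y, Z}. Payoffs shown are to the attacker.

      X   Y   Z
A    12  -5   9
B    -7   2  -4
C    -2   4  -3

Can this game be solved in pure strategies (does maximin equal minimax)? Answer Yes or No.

Row minima: A → -5, B → -7, C → -3; maximin = -3.
Column maxima: X → 12, Y → 4, Z → 9; minimax = 4.
-3 ≠ 4, so no pure-strategy equilibrium exists.

No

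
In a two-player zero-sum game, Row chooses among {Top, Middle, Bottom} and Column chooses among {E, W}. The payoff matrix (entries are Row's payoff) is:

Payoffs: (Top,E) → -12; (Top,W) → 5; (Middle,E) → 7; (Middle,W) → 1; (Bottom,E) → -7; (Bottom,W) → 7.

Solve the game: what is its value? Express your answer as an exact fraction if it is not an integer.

14/5

Row minima: Top → -12, Middle → 1, Bottom → -7; maximin = 1.
Column maxima: E → 7, W → 7; minimax = 7.
1 ≠ 7, so there is no saddle point; optimal play is mixed.
Top is strictly dominated by Bottom, so Row never plays it.
On the remaining 2×2 (Middle, Bottom vs E, W):
Let Row play Middle with probability p. Expected payoff against E: 7p + (-7)(1−p) = 14p − 7; against W: 1p + 7(1−p) = −6p + 7.
Setting these equal: 14p − 7 = −6p + 7 ⇒ 20p = 14 ⇒ p = 7/10, and the value is (14)·(7/10) − 7 = 14/5.
For Column: with q = P(E), equating Middle's and Bottom's payoffs gives 6q + 1 = −14q + 7 ⇒ q = 3/10.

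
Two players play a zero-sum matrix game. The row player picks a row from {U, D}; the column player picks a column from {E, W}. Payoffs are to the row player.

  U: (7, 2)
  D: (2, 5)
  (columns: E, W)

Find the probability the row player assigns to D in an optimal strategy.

5/8

Row minima: U → 2, D → 2; maximin = 2.
Column maxima: E → 7, W → 5; minimax = 5.
2 ≠ 5, so there is no saddle point; optimal play is mixed.
Let the row player play U with probability p. Expected payoff against E: 7p + 2(1−p) = 5p + 2; against W: 2p + 5(1−p) = −3p + 5.
Setting these equal: 5p + 2 = −3p + 5 ⇒ 8p = 3 ⇒ p = 3/8, and the value is (5)·(3/8) + 2 = 31/8.
For the column player: with q = P(E), equating U's and D's payoffs gives 5q + 2 = −3q + 5 ⇒ q = 3/8.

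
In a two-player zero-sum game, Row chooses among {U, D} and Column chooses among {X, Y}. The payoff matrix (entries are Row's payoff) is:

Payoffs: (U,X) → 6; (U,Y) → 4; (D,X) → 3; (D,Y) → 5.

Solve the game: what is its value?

9/2

Row minima: U → 4, D → 3; maximin = 4.
Column maxima: X → 6, Y → 5; minimax = 5.
4 ≠ 5, so there is no saddle point; optimal play is mixed.
Let Row play U with probability p. Expected payoff against X: 6p + 3(1−p) = 3p + 3; against Y: 4p + 5(1−p) = −p + 5.
Setting these equal: 3p + 3 = −p + 5 ⇒ 4p = 2 ⇒ p = 1/2, and the value is (3)·(1/2) + 3 = 9/2.
For Column: with q = P(X), equating U's and D's payoffs gives 2q + 4 = −2q + 5 ⇒ q = 1/4.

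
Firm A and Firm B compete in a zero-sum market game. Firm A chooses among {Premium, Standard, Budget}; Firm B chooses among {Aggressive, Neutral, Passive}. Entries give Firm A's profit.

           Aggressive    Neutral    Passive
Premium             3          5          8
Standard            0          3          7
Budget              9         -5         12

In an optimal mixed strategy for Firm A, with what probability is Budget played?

Row minima: Premium → 3, Standard → 0, Budget → -5; maximin = 3.
Column maxima: Aggressive → 9, Neutral → 5, Passive → 12; minimax = 5.
3 ≠ 5, so there is no saddle point; optimal play is mixed.
Standard is strictly dominated by Premium, so Firm A never plays it.
Passive is strictly dominated by Aggressive (it gives Firm A strictly more in every row), so Firm B never plays it.
On the remaining 2×2 (Premium, Budget vs Aggressive, Neutral):
Let Firm A play Premium with probability p. Expected payoff against Aggressive: 3p + 9(1−p) = −6p + 9; against Neutral: 5p + (-5)(1−p) = 10p − 5.
Setting these equal: −6p + 9 = 10p − 5 ⇒ −16p = -14 ⇒ p = 7/8, and the value is (-6)·(7/8) + 9 = 15/4.
For Firm B: with q = P(Aggressive), equating Premium's and Budget's payoffs gives −2q + 5 = 14q − 5 ⇒ q = 5/8.

1/8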